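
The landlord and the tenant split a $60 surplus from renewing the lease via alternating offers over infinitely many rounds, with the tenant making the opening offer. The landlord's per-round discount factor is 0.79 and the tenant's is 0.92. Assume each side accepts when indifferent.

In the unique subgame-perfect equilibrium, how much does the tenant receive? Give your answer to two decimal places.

46.12

In a stationary SPE each proposer offers the other exactly their discounted continuation value.
If the tenant keeps x when proposing and the landlord keeps y when proposing, then x = 60 − 0.79y and y = 60 − 0.92x.
Solving: x = 60(1 − 0.79) / (1 − 0.92·0.79) = 12.6 / 0.2732 ≈ 46.1201.
The landlord gets 60 − 46.1201 ≈ 13.8799.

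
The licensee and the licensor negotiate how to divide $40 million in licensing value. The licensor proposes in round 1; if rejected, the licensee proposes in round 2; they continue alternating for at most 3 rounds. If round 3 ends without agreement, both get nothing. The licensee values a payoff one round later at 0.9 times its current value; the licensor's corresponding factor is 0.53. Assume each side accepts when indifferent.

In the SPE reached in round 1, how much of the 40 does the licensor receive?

Round 3 (the licensor proposes): the licensee will accept anything ≥ 0, so the licensor offers 0 and keeps 40.
Round 2 (the licensee proposes): the licensor can get 40 next round, worth 0.53 × 40 = 21.2 now, so the licensee offers 21.2, keeping 18.8.
Round 1 (the licensor proposes): the licensee can get 18.8 next round, worth 0.9 × 18.8 = 16.92 now. The licensor offers 16.92 and keeps 40 − 16.92 = 23.08.

23.08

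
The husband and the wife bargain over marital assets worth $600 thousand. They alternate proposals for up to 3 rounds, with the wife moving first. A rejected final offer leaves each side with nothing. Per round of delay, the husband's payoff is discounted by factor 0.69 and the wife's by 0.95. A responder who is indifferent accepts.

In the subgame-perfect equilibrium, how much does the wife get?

Work backward from the last round.
Round 3 (the wife proposes): the husband will accept anything ≥ 0, so the wife offers 0 and keeps 600.
Round 2 (the husband proposes): the wife can get 600 next round, worth 0.95 × 600 = 570 now; the husband offers that and keeps 30.
Round 1 (the wife proposes): the husband can get 30 next round, worth 0.69 × 30 = 20.7 now; the wife offers that and keeps 579.3.

579.3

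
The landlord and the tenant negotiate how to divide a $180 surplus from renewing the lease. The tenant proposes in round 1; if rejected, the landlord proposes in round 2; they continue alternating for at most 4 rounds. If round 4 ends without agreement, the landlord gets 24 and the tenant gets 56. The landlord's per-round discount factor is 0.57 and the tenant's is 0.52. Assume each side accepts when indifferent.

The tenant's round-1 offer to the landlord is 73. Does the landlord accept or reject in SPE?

Round 4 (the landlord proposes): the tenant gets 56 if talks fail, so the landlord offers 56 and keeps 124.
Round 3 (the tenant proposes): the landlord can get 124 next round, worth 0.57 × 124 = 70.68 now; the tenant offers that and keeps 109.32.
Round 2 (the landlord proposes): the tenant can get 109.32 next round, worth 0.52 × 109.32 = 56.8464 now; the landlord offers that and keeps 123.1536.
So by rejecting in round 1, the landlord gets 123.1536 next round, worth 0.57 × 123.1536 = 70.197552 now.
Offer 73 ≥ 70.197552, so the landlord accepts.

Accept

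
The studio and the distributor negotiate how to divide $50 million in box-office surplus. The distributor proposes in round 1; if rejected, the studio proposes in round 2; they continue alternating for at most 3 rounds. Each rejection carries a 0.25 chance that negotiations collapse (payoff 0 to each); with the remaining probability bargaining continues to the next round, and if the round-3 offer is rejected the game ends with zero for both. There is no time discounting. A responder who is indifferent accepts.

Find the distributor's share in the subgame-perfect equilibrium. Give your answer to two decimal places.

40.63

Round 3 (the distributor proposes): the studio will accept anything ≥ 0, so the distributor offers 0 and keeps 50.
Round 2 (the studio proposes): rejecting gives the distributor an expected 0.75 × 50 = 37.5. The studio offers 37.5 and keeps 50 − 37.5 = 12.5.
Round 1 (the distributor proposes): rejecting gives the studio an expected 0.75 × 12.5 = 9.375. The distributor offers 9.375 and keeps 50 − 9.375 = 40.625.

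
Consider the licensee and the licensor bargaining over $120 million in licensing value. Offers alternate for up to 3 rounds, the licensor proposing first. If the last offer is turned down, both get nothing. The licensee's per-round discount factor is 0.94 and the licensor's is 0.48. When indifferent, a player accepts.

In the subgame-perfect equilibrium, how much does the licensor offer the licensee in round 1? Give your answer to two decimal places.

58.66

Round 3 (the licensor proposes): rejection yields 0 for the licensee; the licensor offers 0 and keeps 120.
Round 2 (the licensee proposes): the licensor can get 120 next round, worth 0.48 × 120 = 57.6 now; the licensee offers that and keeps 62.4.
Round 1 (the licensor proposes): the licensee can get 62.4 next round, worth 0.94 × 62.4 = 58.656 now, so the licensor offers 58.656, keeping 61.344.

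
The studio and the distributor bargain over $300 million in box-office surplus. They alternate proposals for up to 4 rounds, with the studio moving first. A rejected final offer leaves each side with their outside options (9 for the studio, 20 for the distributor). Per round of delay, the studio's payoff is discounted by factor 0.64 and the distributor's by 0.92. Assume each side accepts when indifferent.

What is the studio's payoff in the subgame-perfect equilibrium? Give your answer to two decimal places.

43.01

By backward induction:
Round 4 (the distributor proposes): the studio gets 9 if talks fail, so the distributor offers 9 and keeps 291.
Round 3 (the studio proposes): the distributor can get 291 next round, worth 0.92 × 291 = 267.72 now, so the studio offers 267.72, keeping 32.28.
Round 2 (the distributor proposes): the studio can get 32.28 next round, worth 0.64 × 32.28 = 20.6592 now; the distributor offers that and keeps 279.3408.
Round 1 (the studio proposes): the distributor can get 279.3408 next round, worth 0.92 × 279.3408 = 256.993536 now. The studio offers 256.993536 and keeps 300 − 256.993536 = 43.006464.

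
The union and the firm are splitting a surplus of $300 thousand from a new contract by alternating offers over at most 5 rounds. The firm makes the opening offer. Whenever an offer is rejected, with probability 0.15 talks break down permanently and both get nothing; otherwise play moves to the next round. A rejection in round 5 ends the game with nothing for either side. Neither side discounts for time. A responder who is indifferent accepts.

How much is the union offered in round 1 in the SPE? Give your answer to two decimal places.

65.89

Round 5 (the firm proposes): the union will accept anything ≥ 0, so the firm offers 0 and keeps 300.
Round 4 (the union proposes): rejecting gives the firm an expected 0.85 × 300 = 255; the union offers that and keeps 45.
Round 3 (the firm proposes): rejecting gives the union an expected 0.85 × 45 = 38.25; the firm offers that and keeps 261.75.
Round 2 (the union proposes): rejecting gives the firm an expected 0.85 × 261.75 = 222.4875. The union offers 222.4875 and keeps 300 − 222.4875 = 77.5125.
Round 1 (the firm proposes): rejecting gives the union an expected 0.85 × 77.5125 = 65.885625. The firm offers 65.885625 and keeps 300 − 65.885625 = 234.114375.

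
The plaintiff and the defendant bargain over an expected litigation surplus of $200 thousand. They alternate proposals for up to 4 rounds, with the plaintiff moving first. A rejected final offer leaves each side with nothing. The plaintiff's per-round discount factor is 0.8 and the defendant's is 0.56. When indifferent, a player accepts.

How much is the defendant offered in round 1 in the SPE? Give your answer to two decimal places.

By backward induction:
Round 4 (the defendant proposes): the plaintiff will accept anything ≥ 0, so the defendant offers 0 and keeps 200.
Round 3 (the plaintiff proposes): the defendant can get 200 next round, worth 0.56 × 200 = 112 now; the plaintiff offers that and keeps 88.
Round 2 (the defendant proposes): the plaintiff can get 88 next round, worth 0.8 × 88 = 70.4 now, so the defendant offers 70.4, keeping 129.6.
Round 1 (the plaintiff proposes): the defendant can get 129.6 next round, worth 0.56 × 129.6 = 72.576 now; the plaintiff offers that and keeps 127.424.

72.58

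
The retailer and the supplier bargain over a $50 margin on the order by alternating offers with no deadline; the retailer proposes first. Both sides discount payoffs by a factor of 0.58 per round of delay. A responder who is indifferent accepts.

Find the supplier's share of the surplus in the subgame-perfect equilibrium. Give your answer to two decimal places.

In a stationary SPE each proposer offers the other exactly their discounted continuation value.
If the retailer keeps x when proposing and the supplier keeps y when proposing, then x = 50 − 0.58y and y = 50 − 0.58x.
Solving: x = 50(1 − 0.58) / (1 − 0.58·0.58) = 21 / 0.6636 ≈ 31.6456.
The supplier gets 50 − 31.6456 ≈ 18.3544.

18.35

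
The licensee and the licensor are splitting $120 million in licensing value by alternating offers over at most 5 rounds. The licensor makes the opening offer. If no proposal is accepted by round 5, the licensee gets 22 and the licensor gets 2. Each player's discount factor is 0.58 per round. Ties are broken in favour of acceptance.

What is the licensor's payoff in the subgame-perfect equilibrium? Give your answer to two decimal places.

Round 5 (the licensor proposes): the licensee gets 22 if talks fail, so the licensor offers 22 and keeps 98.
Round 4 (the licensee proposes): the licensor can get 98 next round, worth 0.58 × 98 = 56.84 now; the licensee offers that and keeps 63.16.
Round 3 (the licensor proposes): the licensee can get 63.16 next round, worth 0.58 × 63.16 = 36.6328 now. The licensor offers 36.6328 and keeps 120 − 36.6328 = 83.3672.
Round 2 (the licensee proposes): the licensor can get 83.3672 next round, worth 0.58 × 83.3672 = 48.352976 now. The licensee offers 48.352976 and keeps 120 − 48.352976 = 71.647024.
Round 1 (the licensor proposes): the licensee can get 71.647024 next round, worth 0.58 × 71.647024 = 41.55527392 now, so the licensor offers 41.55527392, keeping 78.44472608.

78.44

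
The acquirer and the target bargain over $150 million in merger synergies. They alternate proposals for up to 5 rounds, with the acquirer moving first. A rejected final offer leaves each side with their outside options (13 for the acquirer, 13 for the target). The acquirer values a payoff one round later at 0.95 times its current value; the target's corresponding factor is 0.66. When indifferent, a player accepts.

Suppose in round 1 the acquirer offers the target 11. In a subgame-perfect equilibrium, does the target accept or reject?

Reject

Round 5 (the acquirer proposes): the target gets 13 if talks fail, so the acquirer offers 13 and keeps 137.
Round 4 (the target proposes): the acquirer can get 137 next round, worth 0.95 × 137 = 130.15 now; the target offers that and keeps 19.85.
Round 3 (the acquirer proposes): the target can get 19.85 next round, worth 0.66 × 19.85 = 13.101 now, so the acquirer offers 13.101, keeping 136.899.
Round 2 (the target proposes): the acquirer can get 136.899 next round, worth 0.95 × 136.899 = 130.05405 now, so the target offers 130.05405, keeping 19.94595.
So by rejecting in round 1, the target gets 19.94595 next round, worth 0.66 × 19.94595 = 13.164327 now.
Offer 11 < 13.164327, so the target rejects.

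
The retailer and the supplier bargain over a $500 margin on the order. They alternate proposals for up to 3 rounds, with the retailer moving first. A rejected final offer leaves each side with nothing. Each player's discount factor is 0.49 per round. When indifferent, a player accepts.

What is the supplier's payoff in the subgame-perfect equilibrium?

124.95

Round 3 (the retailer proposes): rejection yields 0 for the supplier; the retailer offers 0 and keeps 500.
Round 2 (the supplier proposes): the retailer can get 500 next round, worth 0.49 × 500 = 245 now; the supplier offers that and keeps 255.
Round 1 (the retailer proposes): the supplier can get 255 next round, worth 0.49 × 255 = 124.95 now. The retailer offers 124.95 and keeps 500 − 124.95 = 375.05.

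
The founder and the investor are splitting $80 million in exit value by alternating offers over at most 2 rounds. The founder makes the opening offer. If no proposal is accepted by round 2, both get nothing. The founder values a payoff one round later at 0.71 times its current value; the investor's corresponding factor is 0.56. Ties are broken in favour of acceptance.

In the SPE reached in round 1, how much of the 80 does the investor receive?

44.8

Work backward from the last round.
Round 2 (the investor proposes): rejection yields 0 for the founder; the investor offers 0 and keeps 80.
Round 1 (the founder proposes): the investor can get 80 next round, worth 0.56 × 80 = 44.8 now. The founder offers 44.8 and keeps 80 − 44.8 = 35.2.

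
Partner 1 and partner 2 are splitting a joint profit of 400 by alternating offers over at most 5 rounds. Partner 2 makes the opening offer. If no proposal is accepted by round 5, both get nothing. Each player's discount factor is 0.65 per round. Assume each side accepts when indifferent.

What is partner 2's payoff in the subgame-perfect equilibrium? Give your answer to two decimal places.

270.55

Round 5 (partner 2 proposes): partner 1 will accept anything ≥ 0, so partner 2 offers 0 and keeps 400.
Round 4 (partner 1 proposes): partner 2 can get 400 next round, worth 0.65 × 400 = 260 now. Partner 1 offers 260 and keeps 400 − 260 = 140.
Round 3 (partner 2 proposes): partner 1 can get 140 next round, worth 0.65 × 140 = 91 now; partner 2 offers that and keeps 309.
Round 2 (partner 1 proposes): partner 2 can get 309 next round, worth 0.65 × 309 = 200.85 now. Partner 1 offers 200.85 and keeps 400 − 200.85 = 199.15.
Round 1 (partner 2 proposes): partner 1 can get 199.15 next round, worth 0.65 × 199.15 = 129.4475 now; partner 2 offers that and keeps 270.5525.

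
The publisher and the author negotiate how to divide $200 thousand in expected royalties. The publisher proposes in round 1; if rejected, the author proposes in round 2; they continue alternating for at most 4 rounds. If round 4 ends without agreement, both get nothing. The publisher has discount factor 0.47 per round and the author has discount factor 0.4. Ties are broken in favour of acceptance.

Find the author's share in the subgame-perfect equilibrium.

Solve by backward induction from round 4.
Round 4 (the author proposes): the publisher will accept anything ≥ 0, so the author offers 0 and keeps 200.
Round 3 (the publisher proposes): the author can get 200 next round, worth 0.4 × 200 = 80 now; the publisher offers that and keeps 120.
Round 2 (the author proposes): the publisher can get 120 next round, worth 0.47 × 120 = 56.4 now, so the author offers 56.4, keeping 143.6.
Round 1 (the publisher proposes): the author can get 143.6 next round, worth 0.4 × 143.6 = 57.44 now, so the publisher offers 57.44, keeping 142.56.

57.44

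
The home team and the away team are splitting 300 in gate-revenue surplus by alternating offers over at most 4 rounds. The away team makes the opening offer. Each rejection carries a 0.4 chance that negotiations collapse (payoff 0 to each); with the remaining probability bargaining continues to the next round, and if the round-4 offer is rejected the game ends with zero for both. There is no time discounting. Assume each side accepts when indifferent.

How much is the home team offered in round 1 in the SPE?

136.8

By backward induction:
Round 4 (the home team proposes): rejection yields 0 for the away team; the home team offers 0 and keeps 300.
Round 3 (the away team proposes): rejecting gives the home team an expected 0.6 × 300 = 180. The away team offers 180 and keeps 300 − 180 = 120.
Round 2 (the home team proposes): rejecting gives the away team an expected 0.6 × 120 = 72; the home team offers that and keeps 228.
Round 1 (the away team proposes): rejecting gives the home team an expected 0.6 × 228 = 136.8. The away team offers 136.8 and keeps 300 − 136.8 = 163.2.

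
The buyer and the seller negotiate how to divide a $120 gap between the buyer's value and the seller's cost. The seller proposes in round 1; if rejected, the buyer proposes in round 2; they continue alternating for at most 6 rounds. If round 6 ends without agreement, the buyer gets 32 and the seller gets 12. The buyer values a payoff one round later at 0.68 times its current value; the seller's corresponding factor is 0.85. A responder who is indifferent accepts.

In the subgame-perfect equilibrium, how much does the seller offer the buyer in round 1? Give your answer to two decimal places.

Round 6 (the buyer proposes): the seller gets 12 if talks fail, so the buyer offers 12 and keeps 108.
Round 5 (the seller proposes): the buyer can get 108 next round, worth 0.68 × 108 = 73.44 now, so the seller offers 73.44, keeping 46.56.
Round 4 (the buyer proposes): the seller can get 46.56 next round, worth 0.85 × 46.56 = 39.576 now, so the buyer offers 39.576, keeping 80.424.
Round 3 (the seller proposes): the buyer can get 80.424 next round, worth 0.68 × 80.424 = 54.68832 now, so the seller offers 54.68832, keeping 65.31168.
Round 2 (the buyer proposes): the seller can get 65.31168 next round, worth 0.85 × 65.31168 = 55.514928 now, so the buyer offers 55.514928, keeping 64.485072.
Round 1 (the seller proposes): the buyer can get 64.485072 next round, worth 0.68 × 64.485072 = 43.84984896 now, so the seller offers 43.84984896, keeping 76.15015104.

43.85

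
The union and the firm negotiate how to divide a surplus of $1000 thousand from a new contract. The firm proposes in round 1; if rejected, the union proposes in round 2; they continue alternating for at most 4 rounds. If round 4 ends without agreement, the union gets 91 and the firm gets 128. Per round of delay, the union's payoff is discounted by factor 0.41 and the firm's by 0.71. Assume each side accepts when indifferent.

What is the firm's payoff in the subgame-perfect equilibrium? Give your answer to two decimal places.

By backward induction:
Round 4 (the union proposes): the firm gets 128 if talks fail, so the union offers 128 and keeps 872.
Round 3 (the firm proposes): the union can get 872 next round, worth 0.41 × 872 = 357.52 now, so the firm offers 357.52, keeping 642.48.
Round 2 (the union proposes): the firm can get 642.48 next round, worth 0.71 × 642.48 = 456.1608 now. The union offers 456.1608 and keeps 1000 − 456.1608 = 543.8392.
Round 1 (the firm proposes): the union can get 543.8392 next round, worth 0.41 × 543.8392 = 222.974072 now, so the firm offers 222.974072, keeping 777.025928.

777.03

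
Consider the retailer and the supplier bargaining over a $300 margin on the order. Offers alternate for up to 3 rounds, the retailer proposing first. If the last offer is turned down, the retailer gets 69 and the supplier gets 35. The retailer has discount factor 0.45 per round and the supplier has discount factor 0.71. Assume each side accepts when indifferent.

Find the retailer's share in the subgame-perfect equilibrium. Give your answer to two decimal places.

Round 3 (the retailer proposes): the supplier gets 35 if talks fail, so the retailer offers 35 and keeps 265.
Round 2 (the supplier proposes): the retailer can get 265 next round, worth 0.45 × 265 = 119.25 now, so the supplier offers 119.25, keeping 180.75.
Round 1 (the retailer proposes): the supplier can get 180.75 next round, worth 0.71 × 180.75 = 128.3325 now; the retailer offers that and keeps 171.6675.

171.67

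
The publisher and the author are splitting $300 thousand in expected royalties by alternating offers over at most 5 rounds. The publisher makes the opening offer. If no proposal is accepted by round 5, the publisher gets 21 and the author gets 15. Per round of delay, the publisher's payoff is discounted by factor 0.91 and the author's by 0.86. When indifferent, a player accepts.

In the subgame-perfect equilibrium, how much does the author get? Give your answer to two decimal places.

Round 5 (the publisher proposes): the author gets 15 if talks fail, so the publisher offers 15 and keeps 285.
Round 4 (the author proposes): the publisher can get 285 next round, worth 0.91 × 285 = 259.35 now, so the author offers 259.35, keeping 40.65.
Round 3 (the publisher proposes): the author can get 40.65 next round, worth 0.86 × 40.65 = 34.959 now; the publisher offers that and keeps 265.041.
Round 2 (the author proposes): the publisher can get 265.041 next round, worth 0.91 × 265.041 = 241.18731 now. The author offers 241.18731 and keeps 300 − 241.18731 = 58.81269.
Round 1 (the publisher proposes): the author can get 58.81269 next round, worth 0.86 × 58.81269 = 50.5789134 now; the publisher offers that and keeps 249.4210866.

50.58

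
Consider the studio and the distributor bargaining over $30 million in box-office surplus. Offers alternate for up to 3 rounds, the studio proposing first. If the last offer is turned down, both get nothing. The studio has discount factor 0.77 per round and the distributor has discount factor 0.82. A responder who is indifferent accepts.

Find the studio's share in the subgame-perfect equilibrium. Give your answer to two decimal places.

By backward induction:
Round 3 (the studio proposes): the distributor will accept anything ≥ 0, so the studio offers 0 and keeps 30.
Round 2 (the distributor proposes): the studio can get 30 next round, worth 0.77 × 30 = 23.1 now. The distributor offers 23.1 and keeps 30 − 23.1 = 6.9.
Round 1 (the studio proposes): the distributor can get 6.9 next round, worth 0.82 × 6.9 = 5.658 now, so the studio offers 5.658, keeping 24.342.

24.34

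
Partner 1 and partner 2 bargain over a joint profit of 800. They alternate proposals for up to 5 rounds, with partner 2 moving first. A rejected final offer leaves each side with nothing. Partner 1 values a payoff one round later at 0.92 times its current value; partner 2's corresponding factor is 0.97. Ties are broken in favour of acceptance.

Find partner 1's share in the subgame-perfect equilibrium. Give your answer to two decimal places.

Round 5 (partner 2 proposes): rejection yields 0 for partner 1; partner 2 offers 0 and keeps 800.
Round 4 (partner 1 proposes): partner 2 can get 800 next round, worth 0.97 × 800 = 776 now; partner 1 offers that and keeps 24.
Round 3 (partner 2 proposes): partner 1 can get 24 next round, worth 0.92 × 24 = 22.08 now; partner 2 offers that and keeps 777.92.
Round 2 (partner 1 proposes): partner 2 can get 777.92 next round, worth 0.97 × 777.92 = 754.5824 now; partner 1 offers that and keeps 45.4176.
Round 1 (partner 2 proposes): partner 1 can get 45.4176 next round, worth 0.92 × 45.4176 = 41.784192 now. Partner 2 offers 41.784192 and keeps 800 − 41.784192 = 758.215808.

41.78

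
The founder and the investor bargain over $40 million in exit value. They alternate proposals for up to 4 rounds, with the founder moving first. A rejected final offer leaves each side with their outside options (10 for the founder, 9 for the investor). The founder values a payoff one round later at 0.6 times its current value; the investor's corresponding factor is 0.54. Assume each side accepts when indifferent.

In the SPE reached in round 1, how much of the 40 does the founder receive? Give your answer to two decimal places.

26.11

Work backward from the last round.
Round 4 (the investor proposes): the founder gets 10 if talks fail, so the investor offers 10 and keeps 30.
Round 3 (the founder proposes): the investor can get 30 next round, worth 0.54 × 30 = 16.2 now; the founder offers that and keeps 23.8.
Round 2 (the investor proposes): the founder can get 23.8 next round, worth 0.6 × 23.8 = 14.28 now; the investor offers that and keeps 25.72.
Round 1 (the founder proposes): the investor can get 25.72 next round, worth 0.54 × 25.72 = 13.8888 now. The founder offers 13.8888 and keeps 40 − 13.8888 = 26.1112.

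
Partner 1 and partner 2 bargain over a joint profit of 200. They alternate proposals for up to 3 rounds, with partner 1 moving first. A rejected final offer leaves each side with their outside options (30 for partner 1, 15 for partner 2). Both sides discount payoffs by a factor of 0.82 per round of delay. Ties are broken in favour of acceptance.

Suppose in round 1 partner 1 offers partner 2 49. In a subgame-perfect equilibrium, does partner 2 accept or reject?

Work out partner 2's continuation value if the offer is rejected.
Round 3 (partner 1 proposes): partner 2 gets 15 if talks fail, so partner 1 offers 15 and keeps 185.
Round 2 (partner 2 proposes): partner 1 can get 185 next round, worth 0.82 × 185 = 151.7 now; partner 2 offers that and keeps 48.3.
So by rejecting in round 1, partner 2 gets 48.3 next round, worth 0.82 × 48.3 = 39.606 now.
Offer 49 ≥ 39.606, so partner 2 accepts.

Accept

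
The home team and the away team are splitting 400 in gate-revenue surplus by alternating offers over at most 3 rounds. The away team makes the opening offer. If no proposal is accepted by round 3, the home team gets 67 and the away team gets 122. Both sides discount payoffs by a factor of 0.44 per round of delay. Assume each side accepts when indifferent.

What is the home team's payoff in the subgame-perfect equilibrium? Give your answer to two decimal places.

Solve by backward induction from round 3.
Round 3 (the away team proposes): the home team gets 67 if talks fail, so the away team offers 67 and keeps 333.
Round 2 (the home team proposes): the away team can get 333 next round, worth 0.44 × 333 = 146.52 now; the home team offers that and keeps 253.48.
Round 1 (the away team proposes): the home team can get 253.48 next round, worth 0.44 × 253.48 = 111.5312 now, so the away team offers 111.5312, keeping 288.4688.

111.53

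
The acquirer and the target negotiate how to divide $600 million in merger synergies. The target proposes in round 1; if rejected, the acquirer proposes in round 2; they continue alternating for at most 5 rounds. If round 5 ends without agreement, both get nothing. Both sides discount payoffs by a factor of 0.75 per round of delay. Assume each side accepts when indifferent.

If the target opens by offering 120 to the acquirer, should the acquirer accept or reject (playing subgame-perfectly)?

Reject

Work out the acquirer's continuation value if the offer is rejected.
Round 5 (the target proposes): rejection yields 0 for the acquirer; the target offers 0 and keeps 600.
Round 4 (the acquirer proposes): the target can get 600 next round, worth 0.75 × 600 = 450 now; the acquirer offers that and keeps 150.
Round 3 (the target proposes): the acquirer can get 150 next round, worth 0.75 × 150 = 112.5 now. The target offers 112.5 and keeps 600 − 112.5 = 487.5.
Round 2 (the acquirer proposes): the target can get 487.5 next round, worth 0.75 × 487.5 = 365.625 now, so the acquirer offers 365.625, keeping 234.375.
So by rejecting in round 1, the acquirer gets 234.375 next round, worth 0.75 × 234.375 = 175.78125 now.
Offer 120 < 175.78125, so the acquirer rejects.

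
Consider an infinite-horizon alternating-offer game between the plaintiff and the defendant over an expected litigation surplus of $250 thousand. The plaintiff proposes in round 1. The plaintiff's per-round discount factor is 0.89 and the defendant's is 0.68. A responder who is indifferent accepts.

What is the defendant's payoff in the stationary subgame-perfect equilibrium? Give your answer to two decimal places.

In a stationary SPE each proposer offers the other exactly their discounted continuation value.
If the plaintiff keeps x when proposing and the defendant keeps y when proposing, then x = 250 − 0.68y and y = 250 − 0.89x.
Solving: x = 250(1 − 0.68) / (1 − 0.89·0.68) = 80 / 0.3948 ≈ 202.6342.
The defendant gets 250 − 202.6342 ≈ 47.3658.

47.37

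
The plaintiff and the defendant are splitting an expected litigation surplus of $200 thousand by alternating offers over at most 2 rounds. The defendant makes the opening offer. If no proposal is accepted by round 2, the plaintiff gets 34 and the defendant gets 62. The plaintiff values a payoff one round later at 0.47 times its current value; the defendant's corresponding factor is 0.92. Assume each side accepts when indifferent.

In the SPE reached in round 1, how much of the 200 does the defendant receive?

135.14

Work backward from the last round.
Round 2 (the plaintiff proposes): the defendant gets 62 if talks fail, so the plaintiff offers 62 and keeps 138.
Round 1 (the defendant proposes): the plaintiff can get 138 next round, worth 0.47 × 138 = 64.86 now. The defendant offers 64.86 and keeps 200 − 64.86 = 135.14.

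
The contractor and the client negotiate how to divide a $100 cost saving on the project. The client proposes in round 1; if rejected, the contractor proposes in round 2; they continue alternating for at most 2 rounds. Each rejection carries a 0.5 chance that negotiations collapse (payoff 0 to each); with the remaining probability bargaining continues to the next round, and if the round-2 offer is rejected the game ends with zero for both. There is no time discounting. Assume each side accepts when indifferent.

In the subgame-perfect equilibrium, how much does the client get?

Round 2 (the contractor proposes): the client will accept anything ≥ 0, so the contractor offers 0 and keeps 100.
Round 1 (the client proposes): rejecting gives the contractor an expected 0.5 × 100 = 50, so the client offers 50, keeping 50.

50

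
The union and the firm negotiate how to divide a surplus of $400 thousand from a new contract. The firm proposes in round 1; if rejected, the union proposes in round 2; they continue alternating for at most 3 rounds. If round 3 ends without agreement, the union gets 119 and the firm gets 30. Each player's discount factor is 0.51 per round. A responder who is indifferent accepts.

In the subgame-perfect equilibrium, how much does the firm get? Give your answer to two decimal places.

Round 3 (the firm proposes): the union gets 119 if talks fail, so the firm offers 119 and keeps 281.
Round 2 (the union proposes): the firm can get 281 next round, worth 0.51 × 281 = 143.31 now; the union offers that and keeps 256.69.
Round 1 (the firm proposes): the union can get 256.69 next round, worth 0.51 × 256.69 = 130.9119 now. The firm offers 130.9119 and keeps 400 − 130.9119 = 269.0881.

269.09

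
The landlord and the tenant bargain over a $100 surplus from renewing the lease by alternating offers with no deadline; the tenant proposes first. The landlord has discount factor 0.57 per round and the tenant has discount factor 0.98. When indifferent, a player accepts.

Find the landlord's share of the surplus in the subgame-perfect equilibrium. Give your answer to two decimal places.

2.58

In a stationary SPE each proposer offers the other exactly their discounted continuation value.
If the tenant keeps x when proposing and the landlord keeps y when proposing, then x = 100 − 0.57y and y = 100 − 0.98x.
Solving: x = 100(1 − 0.57) / (1 − 0.98·0.57) = 43 / 0.4414 ≈ 97.4173.
The landlord gets 100 − 97.4173 ≈ 2.5827.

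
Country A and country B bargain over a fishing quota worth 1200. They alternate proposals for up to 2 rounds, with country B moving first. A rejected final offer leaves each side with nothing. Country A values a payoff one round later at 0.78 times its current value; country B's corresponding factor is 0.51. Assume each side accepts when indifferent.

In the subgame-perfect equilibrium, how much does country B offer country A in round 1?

936

Round 2 (country A proposes): rejection yields 0 for country B; country A offers 0 and keeps 1200.
Round 1 (country B proposes): country A can get 1200 next round, worth 0.78 × 1200 = 936 now, so country B offers 936, keeping 264.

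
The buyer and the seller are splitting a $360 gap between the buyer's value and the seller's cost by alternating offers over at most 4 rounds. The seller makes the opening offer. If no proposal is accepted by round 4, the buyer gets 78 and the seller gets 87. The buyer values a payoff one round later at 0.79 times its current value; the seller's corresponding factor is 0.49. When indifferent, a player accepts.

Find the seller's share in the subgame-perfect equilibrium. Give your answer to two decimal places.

Round 4 (the buyer proposes): the seller gets 87 if talks fail, so the buyer offers 87 and keeps 273.
Round 3 (the seller proposes): the buyer can get 273 next round, worth 0.79 × 273 = 215.67 now. The seller offers 215.67 and keeps 360 − 215.67 = 144.33.
Round 2 (the buyer proposes): the seller can get 144.33 next round, worth 0.49 × 144.33 = 70.7217 now. The buyer offers 70.7217 and keeps 360 − 70.7217 = 289.2783.
Round 1 (the seller proposes): the buyer can get 289.2783 next round, worth 0.79 × 289.2783 = 228.529857 now; the seller offers that and keeps 131.470143.

131.47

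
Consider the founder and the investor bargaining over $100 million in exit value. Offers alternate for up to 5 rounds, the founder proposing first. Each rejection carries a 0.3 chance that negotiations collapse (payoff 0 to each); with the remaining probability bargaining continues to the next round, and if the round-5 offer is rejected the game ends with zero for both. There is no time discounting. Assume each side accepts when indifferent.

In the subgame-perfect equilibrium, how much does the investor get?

31.29

By backward induction:
Round 5 (the founder proposes): rejection yields 0 for the investor; the founder offers 0 and keeps 100.
Round 4 (the investor proposes): rejecting gives the founder an expected 0.7 × 100 = 70, so the investor offers 70, keeping 30.
Round 3 (the founder proposes): rejecting gives the investor an expected 0.7 × 30 = 21. The founder offers 21 and keeps 100 − 21 = 79.
Round 2 (the investor proposes): rejecting gives the founder an expected 0.7 × 79 = 55.3, so the investor offers 55.3, keeping 44.7.
Round 1 (the founder proposes): rejecting gives the investor an expected 0.7 × 44.7 = 31.29. The founder offers 31.29 and keeps 100 − 31.29 = 68.71.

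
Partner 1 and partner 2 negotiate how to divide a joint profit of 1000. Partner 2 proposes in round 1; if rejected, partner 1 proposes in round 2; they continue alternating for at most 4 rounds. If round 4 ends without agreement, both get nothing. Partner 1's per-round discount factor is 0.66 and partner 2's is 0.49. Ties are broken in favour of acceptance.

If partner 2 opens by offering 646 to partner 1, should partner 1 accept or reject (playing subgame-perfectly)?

Accept

Round 4 (partner 1 proposes): rejection yields 0 for partner 2; partner 1 offers 0 and keeps 1000.
Round 3 (partner 2 proposes): partner 1 can get 1000 next round, worth 0.66 × 1000 = 660 now; partner 2 offers that and keeps 340.
Round 2 (partner 1 proposes): partner 2 can get 340 next round, worth 0.49 × 340 = 166.6 now. Partner 1 offers 166.6 and keeps 1000 − 166.6 = 833.4.
So by rejecting in round 1, partner 1 gets 833.4 next round, worth 0.66 × 833.4 = 550.044 now.
Offer 646 ≥ 550.044, so partner 1 accepts.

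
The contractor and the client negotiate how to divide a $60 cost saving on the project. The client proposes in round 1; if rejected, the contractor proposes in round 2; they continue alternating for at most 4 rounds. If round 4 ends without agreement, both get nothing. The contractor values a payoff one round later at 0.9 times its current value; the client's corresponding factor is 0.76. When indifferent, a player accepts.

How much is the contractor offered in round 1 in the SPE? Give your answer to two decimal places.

49.90

Round 4 (the contractor proposes): the client will accept anything ≥ 0, so the contractor offers 0 and keeps 60.
Round 3 (the client proposes): the contractor can get 60 next round, worth 0.9 × 60 = 54 now. The client offers 54 and keeps 60 − 54 = 6.
Round 2 (the contractor proposes): the client can get 6 next round, worth 0.76 × 6 = 4.56 now; the contractor offers that and keeps 55.44.
Round 1 (the client proposes): the contractor can get 55.44 next round, worth 0.9 × 55.44 = 49.896 now, so the client offers 49.896, keeping 10.104.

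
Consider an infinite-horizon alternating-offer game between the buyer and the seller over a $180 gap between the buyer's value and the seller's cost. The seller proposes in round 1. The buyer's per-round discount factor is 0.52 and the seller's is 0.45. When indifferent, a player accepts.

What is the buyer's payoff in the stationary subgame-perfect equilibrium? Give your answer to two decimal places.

When the seller proposes, the buyer accepts any offer worth at least 0.52 times what the buyer would get by proposing next round; and vice versa.
This gives x = 180 − 0.52y and y = 180 − 0.45x, where x and y are each side's share when it proposes.
Hence (1 − 0.52·0.45)x = 180(1 − 0.52), i.e. 0.766·x = 86.4.
x ≈ 112.7937; the buyer's share is 180 − x ≈ 67.2063.

67.21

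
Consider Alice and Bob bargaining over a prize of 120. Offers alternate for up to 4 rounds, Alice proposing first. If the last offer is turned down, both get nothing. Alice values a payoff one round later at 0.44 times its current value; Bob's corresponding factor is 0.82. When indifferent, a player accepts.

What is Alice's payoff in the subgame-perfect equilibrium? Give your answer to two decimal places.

Round 4 (Bob proposes): rejection yields 0 for Alice; Bob offers 0 and keeps 120.
Round 3 (Alice proposes): Bob can get 120 next round, worth 0.82 × 120 = 98.4 now, so Alice offers 98.4, keeping 21.6.
Round 2 (Bob proposes): Alice can get 21.6 next round, worth 0.44 × 21.6 = 9.504 now; Bob offers that and keeps 110.496.
Round 1 (Alice proposes): Bob can get 110.496 next round, worth 0.82 × 110.496 = 90.60672 now. Alice offers 90.60672 and keeps 120 − 90.60672 = 29.39328.

29.39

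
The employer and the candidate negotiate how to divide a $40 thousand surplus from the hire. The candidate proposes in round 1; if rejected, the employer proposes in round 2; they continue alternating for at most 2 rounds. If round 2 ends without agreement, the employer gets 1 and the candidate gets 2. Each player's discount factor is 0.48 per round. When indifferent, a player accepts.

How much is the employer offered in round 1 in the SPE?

Round 2 (the employer proposes): the candidate gets 2 if talks fail, so the employer offers 2 and keeps 38.
Round 1 (the candidate proposes): the employer can get 38 next round, worth 0.48 × 38 = 18.24 now; the candidate offers that and keeps 21.76.

18.24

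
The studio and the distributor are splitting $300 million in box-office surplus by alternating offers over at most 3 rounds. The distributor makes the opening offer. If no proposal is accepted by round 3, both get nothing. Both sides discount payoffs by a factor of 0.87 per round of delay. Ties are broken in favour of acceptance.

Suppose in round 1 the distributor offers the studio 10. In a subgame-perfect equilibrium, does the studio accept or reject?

Reject

Work out the studio's continuation value if the offer is rejected.
Round 3 (the distributor proposes): the studio will accept anything ≥ 0, so the distributor offers 0 and keeps 300.
Round 2 (the studio proposes): the distributor can get 300 next round, worth 0.87 × 300 = 261 now, so the studio offers 261, keeping 39.
So by rejecting in round 1, the studio gets 39 next round, worth 0.87 × 39 = 33.93 now.
Offer 10 < 33.93, so the studio rejects.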